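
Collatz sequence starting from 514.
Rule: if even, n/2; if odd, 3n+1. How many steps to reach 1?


514 → 257 → 772 → 386 → 193 → 580 → 290 → 145 → 436 → 218 → 109 → 328 → 164 → 82 → 41 → 124 → 62 → 31 → 94 → 47 → 142 → 71 → 214 → 107 → 322 → 161 → 484 → 242 → 121 → 364 → 182 → 91 → 274 → 137 → 412 → 206 → 103 → 310 → 155 → 466 → 233 → 700 → 350 → 175 → 526 → 263 → 790 → 395 → 1186 → 593 → 1780 → 890 → 445 → 1336 → 668 → 334 → 167 → 502 → 251 → 754 → 377 → 1132 → 566 → 283 → 850 → 425 → 1276 → 638 → 319 → 958 → 479 → 1438 → 719 → 2158 → 1079 → 3238 → 1619 → 4858 → 2429 → 7288 → 3644 → 1822 → 911 → 2734 → 1367 → 4102 → 2051 → 6154 → 3077 → 9232 → 4616 → 2308 → 1154 → 577 → 1732 → 866 → 433 → 1300 → 650 → 325 → 976 → 488 → 244 → 122 → 61 → 184 → 92 → 46 → 23 → 70 → 35 → 106 → 53 → 160 → 80 → 40 → 20 → 10 → 5 → 16 → 8 → 4 → 2 → 1
Total steps = 123

123 steps


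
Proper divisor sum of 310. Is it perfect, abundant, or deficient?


Proper divisors: 1, 2, 5, 10, 31, 62, 155
Sum = 1 + 2 + 5 + 10 + 31 + 62 + 155 = 266
266 < 310 → deficient

s(310) = 266 (deficient)


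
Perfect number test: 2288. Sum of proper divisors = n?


Proper divisors of 2288: 1, 2, 4, 8, 11, 13, 16, 22, 26, 44, 52, 88, 104, 143, 176, 208, 286, 572, 1144
Sum = 1 + 2 + 4 + 8 + 11 + 13 + 16 + 22 + 26 + 44 + 52 + 88 + 104 + 143 + 176 + 208 + 286 + 572 + 1144 = 2920

No, 2288 is not perfect (2920 ≠ 2288)


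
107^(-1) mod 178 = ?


Use the extended Euclidean algorithm on (178, 107); each row r = 178*s + 107*t:
r=178, s=1, t=0
r=107, s=0, t=1
q=1: r=71, s=1, t=-1   [178*(1) + 107*(-1) = 71]
q=1: r=36, s=-1, t=2   [178*(-1) + 107*(2) = 36]
q=1: r=35, s=2, t=-3   [178*(2) + 107*(-3) = 35]
q=1: r=1, s=-3, t=5   [178*(-3) + 107*(5) = 1]
q=35: r=0, s=107, t=-178   [178*(107) + 107*(-178) = 0]
GCD = 1 with t = 5, so 107*(5) ≡ 1 (mod 178)
Inverse = 5 mod 178 = 5
Check: 107 * 5 = 535 ≡ 1 (mod 178)

107^(-1) ≡ 5 (mod 178)


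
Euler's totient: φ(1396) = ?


1396 = 2^2 × 349
Prime factors: 2, 349
φ(1396) = 1396 × (1-1/2) × (1-1/349)
= 1396 × 1/2 × 348/349 = 696

φ(1396) = 696


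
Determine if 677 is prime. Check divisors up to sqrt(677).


Check divisors up to sqrt(677) = 26.0192
No divisors found.
677 is prime.

Yes, 677 is prime


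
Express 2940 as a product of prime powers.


2940 / 2 = 1470
1470 / 2 = 735
735 / 3 = 245
245 / 5 = 49
49 / 7 = 7
7 / 7 = 1
2940 = 2^2 × 3 × 5 × 7^2


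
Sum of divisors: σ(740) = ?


Divisors of 740: 1, 2, 4, 5, 10, 20, 37, 74, 148, 185, 370, 740
Sum = 1 + 2 + 4 + 5 + 10 + 20 + 37 + 74 + 148 + 185 + 370 + 740 = 1596

σ(740) = 1596


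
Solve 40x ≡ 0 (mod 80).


GCD(40, 80) = 40 divides 0
Divide: 1x ≡ 0 (mod 2)
x ≡ 0 (mod 2)


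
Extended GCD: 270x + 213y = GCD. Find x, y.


Tabular extended Euclidean (each row: r = 270*s + 213*t):
r=270, s=1, t=0
r=213, s=0, t=1
q=1: r=57, s=1, t=-1   [270*(1) + 213*(-1) = 57]
q=3: r=42, s=-3, t=4   [270*(-3) + 213*(4) = 42]
q=1: r=15, s=4, t=-5   [270*(4) + 213*(-5) = 15]
q=2: r=12, s=-11, t=14   [270*(-11) + 213*(14) = 12]
q=1: r=3, s=15, t=-19   [270*(15) + 213*(-19) = 3]
q=4: r=0, s=-71, t=90   [270*(-71) + 213*(90) = 0]
GCD = 3; from the row with r=3: x=15, y=-19
Check: 270*(15) + 213*(-19) = 4050 - 4047 = 3

GCD = 3, x = 15, y = -19


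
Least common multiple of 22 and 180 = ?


GCD(22, 180) = 2
LCM = 22*180/2 = 3960/2 = 1980

LCM = 1980


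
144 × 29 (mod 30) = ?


144 × 29 = 4176
4176 mod 30 = 6


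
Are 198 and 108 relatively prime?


Euclidean algorithm:
198 = 1 * 108 + 90
108 = 1 * 90 + 18
90 = 5 * 18 + 0
GCD(198, 108) = 18

No, not coprime (GCD = 18)


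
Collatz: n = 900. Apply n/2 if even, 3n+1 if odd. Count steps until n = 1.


900 → 450 → 225 → 676 → 338 → 169 → 508 → 254 → 127 → 382 → 191 → 574 → 287 → 862 → 431 → 1294 → 647 → 1942 → 971 → 2914 → 1457 → 4372 → 2186 → 1093 → 3280 → 1640 → 820 → 410 → 205 → 616 → 308 → 154 → 77 → 232 → 116 → 58 → 29 → 88 → 44 → 22 → 11 → 34 → 17 → 52 → 26 → 13 → 40 → 20 → 10 → 5 → 16 → 8 → 4 → 2 → 1
Total steps = 54

54 steps


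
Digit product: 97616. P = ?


9 × 7 × 6 × 1 × 6 = 2268


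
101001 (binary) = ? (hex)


101001 (base 2) = 41 (decimal)
41 (decimal) = 29 (base 16)


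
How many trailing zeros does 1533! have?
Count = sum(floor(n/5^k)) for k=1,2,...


floor(1533/5) = 306
floor(1533/25) = 61
floor(1533/125) = 12
floor(1533/625) = 2
Total = 381

381 trailing zeros


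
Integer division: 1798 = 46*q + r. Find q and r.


1798 = 46 * 39 + 4
Check: 1794 + 4 = 1798

q = 39, r = 4


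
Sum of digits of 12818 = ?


1 + 2 + 8 + 1 + 8 = 20


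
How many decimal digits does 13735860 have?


13735860 has 8 digits in base 10
floor(log10(13735860)) + 1 = floor(7.1379) + 1 = 8

8 digits (base 10)


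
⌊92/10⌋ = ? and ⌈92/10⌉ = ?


92/10 = 9.2000
floor = 9
ceil = 10

floor = 9, ceil = 10


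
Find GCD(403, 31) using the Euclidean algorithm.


403 = 13 * 31 + 0
GCD = 31


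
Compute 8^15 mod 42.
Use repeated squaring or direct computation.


8^1 mod 42 = 8
8^2 mod 42 = 22
8^3 mod 42 = 8
8^4 mod 42 = 22
8^5 mod 42 = 8
8^6 mod 42 = 22
8^7 mod 42 = 8
8^8 mod 42 = 22
8^9 mod 42 = 8
8^10 mod 42 = 22
8^11 mod 42 = 8
8^12 mod 42 = 22
8^13 mod 42 = 8
8^14 mod 42 = 22
8^15 mod 42 = 8


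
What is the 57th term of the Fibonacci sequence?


Sequence: 1, 1, 2, 3, 5, 8, 13, 21, 34, 55, 89, 144, 233, 377, 610, 987, 1597, 2584, 4181, 6765, 10946, 17711, 28657, 46368, 75025, 121393, 196418, 317811, 514229, 832040, 1346269, 2178309, 3524578, 5702887, 9227465, 14930352, 24157817, 39088169, 63245986, 102334155, 165580141, 267914296, 433494437, 701408733, 1134903170, 1836311903, 2971215073, 4807526976, 7778742049, 12586269025, 20365011074, 32951280099, 53316291173, 86267571272, 139583862445, 225851433717, 365435296162
F(57) = 365435296162


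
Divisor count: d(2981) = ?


2981 = 11^1 × 271^1
d(2981) = (1+1) × (1+1) = 4

4 divisors


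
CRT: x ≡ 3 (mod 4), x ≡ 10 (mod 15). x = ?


M = 4*15 = 60
M1 = M/4 = 15, M2 = M/15 = 4
M1^(-1) mod 4 = 3, M2^(-1) mod 15 = 4
x = 3*15*3 + 10*4*4 = 295
295 mod 60 = 55
Check: 55 mod 4 = 3 ✓, 55 mod 15 = 10 ✓

x ≡ 55 (mod 60)


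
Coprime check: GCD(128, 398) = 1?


Euclidean algorithm:
398 = 3 * 128 + 14
128 = 9 * 14 + 2
14 = 7 * 2 + 0
GCD(128, 398) = 2

No, not coprime (GCD = 2)


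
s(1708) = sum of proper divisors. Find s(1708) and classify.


Proper divisors: 1, 2, 4, 7, 14, 28, 61, 122, 244, 427, 854
Sum = 1 + 2 + 4 + 7 + 14 + 28 + 61 + 122 + 244 + 427 + 854 = 1764
1764 > 1708 → abundant

s(1708) = 1764 (abundant)


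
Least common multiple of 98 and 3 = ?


GCD(98, 3) = 1
LCM = 98*3/1 = 294/1 = 294

LCM = 294


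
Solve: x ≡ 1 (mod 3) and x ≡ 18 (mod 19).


M = 3*19 = 57
M1 = M/3 = 19, M2 = M/19 = 3
M1^(-1) mod 3 = 1, M2^(-1) mod 19 = 13
x = 1*19*1 + 18*3*13 = 721
721 mod 57 = 37
Check: 37 mod 3 = 1 ✓, 37 mod 19 = 18 ✓

x ≡ 37 (mod 57)


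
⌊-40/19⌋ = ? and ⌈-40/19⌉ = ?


-40/19 = -2.1053
floor = -3
ceil = -2

floor = -3, ceil = -2


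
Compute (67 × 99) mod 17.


67 × 99 = 6633
6633 mod 17 = 3


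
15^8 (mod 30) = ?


15^1 mod 30 = 15
15^2 mod 30 = 15
15^3 mod 30 = 15
15^4 mod 30 = 15
15^5 mod 30 = 15
15^6 mod 30 = 15
15^7 mod 30 = 15
15^8 mod 30 = 15


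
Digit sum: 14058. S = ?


1 + 4 + 0 + 5 + 8 = 18


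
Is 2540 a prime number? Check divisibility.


2540 / 2 = 1270 (exact division)
2540 is NOT prime.

No, 2540 is not prime


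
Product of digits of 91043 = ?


9 × 1 × 0 × 4 × 3 = 0


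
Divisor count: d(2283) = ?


2283 = 3^1 × 761^1
d(2283) = (1+1) × (1+1) = 4

4 divisors


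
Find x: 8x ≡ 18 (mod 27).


GCD(8, 27) = 1, unique solution
a^(-1) mod 27 = 17
x = 17 * 18 mod 27 = 9

x ≡ 9 (mod 27)


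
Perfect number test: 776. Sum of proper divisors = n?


Proper divisors of 776: 1, 2, 4, 8, 97, 194, 388
Sum = 1 + 2 + 4 + 8 + 97 + 194 + 388 = 694

No, 776 is not perfect (694 ≠ 776)


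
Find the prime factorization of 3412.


3412 / 2 = 1706
1706 / 2 = 853
853 / 853 = 1
3412 = 2^2 × 853


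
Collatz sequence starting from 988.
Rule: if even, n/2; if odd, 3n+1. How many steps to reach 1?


988 → 494 → 247 → 742 → 371 → 1114 → 557 → 1672 → 836 → 418 → 209 → 628 → 314 → 157 → 472 → 236 → 118 → 59 → 178 → 89 → 268 → 134 → 67 → 202 → 101 → 304 → 152 → 76 → 38 → 19 → 58 → 29 → 88 → 44 → 22 → 11 → 34 → 17 → 52 → 26 → 13 → 40 → 20 → 10 → 5 → 16 → 8 → 4 → 2 → 1
Total steps = 49

49 steps


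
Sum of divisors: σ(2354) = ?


Divisors of 2354: 1, 2, 11, 22, 107, 214, 1177, 2354
Sum = 1 + 2 + 11 + 22 + 107 + 214 + 1177 + 2354 = 3888

σ(2354) = 3888


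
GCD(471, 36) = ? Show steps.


471 = 13 * 36 + 3
36 = 12 * 3 + 0
GCD = 3


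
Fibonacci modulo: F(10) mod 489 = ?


F(k) mod 489 for k=1..10:
1, 1, 2, 3, 5, 8, 13, 21, 34, 55
F(10) mod 489 = 55


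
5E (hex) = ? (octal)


5E (base 16) = 94 (decimal)
94 (decimal) = 136 (base 8)


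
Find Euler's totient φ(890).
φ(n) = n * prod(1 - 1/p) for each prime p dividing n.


890 = 2 × 5 × 89
Prime factors: 2, 5, 89
φ(890) = 890 × (1-1/2) × (1-1/5) × (1-1/89)
= 890 × 1/2 × 4/5 × 88/89 = 352

φ(890) = 352


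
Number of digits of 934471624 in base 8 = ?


934471624 in base 8 = 6754563710
Number of digits = 10

10 digits (base 8)


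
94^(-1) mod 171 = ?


Use the extended Euclidean algorithm on (171, 94); each row r = 171*s + 94*t:
r=171, s=1, t=0
r=94, s=0, t=1
q=1: r=77, s=1, t=-1   [171*(1) + 94*(-1) = 77]
q=1: r=17, s=-1, t=2   [171*(-1) + 94*(2) = 17]
q=4: r=9, s=5, t=-9   [171*(5) + 94*(-9) = 9]
q=1: r=8, s=-6, t=11   [171*(-6) + 94*(11) = 8]
q=1: r=1, s=11, t=-20   [171*(11) + 94*(-20) = 1]
q=8: r=0, s=-94, t=171   [171*(-94) + 94*(171) = 0]
GCD = 1 with t = -20, so 94*(-20) ≡ 1 (mod 171)
Inverse = -20 mod 171 = 151
Check: 94 * 151 = 14194 ≡ 1 (mod 171)

94^(-1) ≡ 151 (mod 171)


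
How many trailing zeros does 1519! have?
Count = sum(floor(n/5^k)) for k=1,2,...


floor(1519/5) = 303
floor(1519/25) = 60
floor(1519/125) = 12
floor(1519/625) = 2
Total = 377

377 trailing zeros


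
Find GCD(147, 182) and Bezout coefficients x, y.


Tabular extended Euclidean (each row: r = 147*s + 182*t):
r=147, s=1, t=0
r=182, s=0, t=1
q=0: r=147, s=1, t=0   [147*(1) + 182*(0) = 147]
q=1: r=35, s=-1, t=1   [147*(-1) + 182*(1) = 35]
q=4: r=7, s=5, t=-4   [147*(5) + 182*(-4) = 7]
q=5: r=0, s=-26, t=21   [147*(-26) + 182*(21) = 0]
GCD = 7; from the row with r=7: x=5, y=-4
Check: 147*(5) + 182*(-4) = 735 - 728 = 7

GCD = 7, x = 5, y = -4


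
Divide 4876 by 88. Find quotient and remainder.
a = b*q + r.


4876 = 88 * 55 + 36
Check: 4840 + 36 = 4876

q = 55, r = 36


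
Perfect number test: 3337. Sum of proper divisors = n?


Proper divisors of 3337: 1, 47, 71
Sum = 1 + 47 + 71 = 119

No, 3337 is not perfect (119 ≠ 3337)


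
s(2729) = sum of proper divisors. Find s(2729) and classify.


Proper divisors: 1
Sum = 1 = 1
1 < 2729 → deficient

s(2729) = 1 (deficient)


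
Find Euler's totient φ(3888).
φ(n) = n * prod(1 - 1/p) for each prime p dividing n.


3888 = 2^4 × 3^5
Prime factors: 2, 3
φ(3888) = 3888 × (1-1/2) × (1-1/3)
= 3888 × 1/2 × 2/3 = 1296

φ(3888) = 1296


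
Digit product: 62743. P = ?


6 × 2 × 7 × 4 × 3 = 1008


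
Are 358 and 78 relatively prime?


Euclidean algorithm:
358 = 4 * 78 + 46
78 = 1 * 46 + 32
46 = 1 * 32 + 14
32 = 2 * 14 + 4
14 = 3 * 4 + 2
4 = 2 * 2 + 0
GCD(358, 78) = 2

No, not coprime (GCD = 2)


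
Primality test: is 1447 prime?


Check divisors up to sqrt(1447) = 38.0395
No divisors found.
1447 is prime.

Yes, 1447 is prime


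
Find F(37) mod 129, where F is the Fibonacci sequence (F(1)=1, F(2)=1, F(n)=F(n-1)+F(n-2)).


F(k) mod 129 for k=1..37:
1, 1, 2, 3, 5, 8, 13, 21, 34, 55, 89, 15, 104, 119, 94, 84, 49, 4, 53, 57, 110, 38, 19, 57, 76, 4, 80, 84, 35, 119, 25, 15, 40, 55, 95, 21, 116
F(37) mod 129 = 116


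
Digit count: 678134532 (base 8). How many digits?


678134532 in base 8 = 5032701404
Number of digits = 10

10 digits (base 8)


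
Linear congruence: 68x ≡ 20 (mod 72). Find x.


GCD(68, 72) = 4 divides 20
Divide: 17x ≡ 5 (mod 18)
x ≡ 13 (mod 18)


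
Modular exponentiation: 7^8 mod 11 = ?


7^1 mod 11 = 7
7^2 mod 11 = 5
7^3 mod 11 = 2
7^4 mod 11 = 3
7^5 mod 11 = 10
7^6 mod 11 = 4
7^7 mod 11 = 6
7^8 mod 11 = 9


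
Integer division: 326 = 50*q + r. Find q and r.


326 = 50 * 6 + 26
Check: 300 + 26 = 326

q = 6, r = 26


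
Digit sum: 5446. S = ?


5 + 4 + 4 + 6 = 19


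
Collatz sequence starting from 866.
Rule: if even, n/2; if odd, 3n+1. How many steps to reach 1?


866 → 433 → 1300 → 650 → 325 → 976 → 488 → 244 → 122 → 61 → 184 → 92 → 46 → 23 → 70 → 35 → 106 → 53 → 160 → 80 → 40 → 20 → 10 → 5 → 16 → 8 → 4 → 2 → 1
Total steps = 28

28 steps


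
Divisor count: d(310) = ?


310 = 2^1 × 5^1 × 31^1
d(310) = (1+1) × (1+1) × (1+1) = 8

8 divisors


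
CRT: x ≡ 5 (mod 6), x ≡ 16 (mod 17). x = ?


M = 6*17 = 102
M1 = M/6 = 17, M2 = M/17 = 6
M1^(-1) mod 6 = 5, M2^(-1) mod 17 = 3
x = 5*17*5 + 16*6*3 = 713
713 mod 102 = 101
Check: 101 mod 6 = 5 ✓, 101 mod 17 = 16 ✓

x ≡ 101 (mod 102)


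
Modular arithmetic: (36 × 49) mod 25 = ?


36 × 49 = 1764
1764 mod 25 = 14


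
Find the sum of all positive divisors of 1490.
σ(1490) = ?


Divisors of 1490: 1, 2, 5, 10, 149, 298, 745, 1490
Sum = 1 + 2 + 5 + 10 + 149 + 298 + 745 + 1490 = 2700

σ(1490) = 2700


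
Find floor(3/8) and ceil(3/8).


3/8 = 0.3750
floor = 0
ceil = 1

floor = 0, ceil = 1


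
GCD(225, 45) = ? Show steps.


225 = 5 * 45 + 0
GCD = 45


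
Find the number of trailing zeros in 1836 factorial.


floor(1836/5) = 367
floor(1836/25) = 73
floor(1836/125) = 14
floor(1836/625) = 2
Total = 456

456 trailing zeros


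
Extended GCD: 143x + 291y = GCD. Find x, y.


Tabular extended Euclidean (each row: r = 143*s + 291*t):
r=143, s=1, t=0
r=291, s=0, t=1
q=0: r=143, s=1, t=0   [143*(1) + 291*(0) = 143]
q=2: r=5, s=-2, t=1   [143*(-2) + 291*(1) = 5]
q=28: r=3, s=57, t=-28   [143*(57) + 291*(-28) = 3]
q=1: r=2, s=-59, t=29   [143*(-59) + 291*(29) = 2]
q=1: r=1, s=116, t=-57   [143*(116) + 291*(-57) = 1]
q=2: r=0, s=-291, t=143   [143*(-291) + 291*(143) = 0]
GCD = 1; from the row with r=1: x=116, y=-57
Check: 143*(116) + 291*(-57) = 16588 - 16587 = 1

GCD = 1, x = 116, y = -57


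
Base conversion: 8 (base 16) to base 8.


8 (base 16) = 8 (decimal)
8 (decimal) = 10 (base 8)


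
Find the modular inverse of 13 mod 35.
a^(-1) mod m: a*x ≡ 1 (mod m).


Use the extended Euclidean algorithm on (35, 13); each row r = 35*s + 13*t:
r=35, s=1, t=0
r=13, s=0, t=1
q=2: r=9, s=1, t=-2   [35*(1) + 13*(-2) = 9]
q=1: r=4, s=-1, t=3   [35*(-1) + 13*(3) = 4]
q=2: r=1, s=3, t=-8   [35*(3) + 13*(-8) = 1]
q=4: r=0, s=-13, t=35   [35*(-13) + 13*(35) = 0]
GCD = 1 with t = -8, so 13*(-8) ≡ 1 (mod 35)
Inverse = -8 mod 35 = 27
Check: 13 * 27 = 351 ≡ 1 (mod 35)

13^(-1) ≡ 27 (mod 35)


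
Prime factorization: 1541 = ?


1541 / 23 = 67
67 / 67 = 1
1541 = 23 × 67


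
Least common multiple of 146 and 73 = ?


GCD(146, 73) = 73
LCM = 146*73/73 = 10658/73 = 146

LCM = 146


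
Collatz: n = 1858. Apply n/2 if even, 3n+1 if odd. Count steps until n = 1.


1858 → 929 → 2788 → 1394 → 697 → 2092 → 1046 → 523 → 1570 → 785 → 2356 → 1178 → 589 → 1768 → 884 → 442 → 221 → 664 → 332 → 166 → 83 → 250 → 125 → 376 → 188 → 94 → 47 → 142 → 71 → 214 → 107 → 322 → 161 → 484 → 242 → 121 → 364 → 182 → 91 → 274 → 137 → 412 → 206 → 103 → 310 → 155 → 466 → 233 → 700 → 350 → 175 → 526 → 263 → 790 → 395 → 1186 → 593 → 1780 → 890 → 445 → 1336 → 668 → 334 → 167 → 502 → 251 → 754 → 377 → 1132 → 566 → 283 → 850 → 425 → 1276 → 638 → 319 → 958 → 479 → 1438 → 719 → 2158 → 1079 → 3238 → 1619 → 4858 → 2429 → 7288 → 3644 → 1822 → 911 → 2734 → 1367 → 4102 → 2051 → 6154 → 3077 → 9232 → 4616 → 2308 → 1154 → 577 → 1732 → 866 → 433 → 1300 → 650 → 325 → 976 → 488 → 244 → 122 → 61 → 184 → 92 → 46 → 23 → 70 → 35 → 106 → 53 → 160 → 80 → 40 → 20 → 10 → 5 → 16 → 8 → 4 → 2 → 1
Total steps = 130

130 steps


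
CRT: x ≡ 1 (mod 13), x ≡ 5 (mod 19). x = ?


M = 13*19 = 247
M1 = M/13 = 19, M2 = M/19 = 13
M1^(-1) mod 13 = 11, M2^(-1) mod 19 = 3
x = 1*19*11 + 5*13*3 = 404
404 mod 247 = 157
Check: 157 mod 13 = 1 ✓, 157 mod 19 = 5 ✓

x ≡ 157 (mod 247)


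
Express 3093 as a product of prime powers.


3093 / 3 = 1031
1031 / 1031 = 1
3093 = 3 × 1031


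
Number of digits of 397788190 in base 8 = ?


397788190 in base 8 = 2755342036
Number of digits = 10

10 digits (base 8)


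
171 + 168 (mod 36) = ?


171 + 168 = 339
339 mod 36 = 15


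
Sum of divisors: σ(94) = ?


Divisors of 94: 1, 2, 47, 94
Sum = 1 + 2 + 47 + 94 = 144

σ(94) = 144


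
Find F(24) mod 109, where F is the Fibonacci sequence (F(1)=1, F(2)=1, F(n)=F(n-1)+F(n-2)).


F(k) mod 109 for k=1..24:
1, 1, 2, 3, 5, 8, 13, 21, 34, 55, 89, 35, 15, 50, 65, 6, 71, 77, 39, 7, 46, 53, 99, 43
F(24) mod 109 = 43


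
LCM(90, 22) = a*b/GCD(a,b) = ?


GCD(90, 22) = 2
LCM = 90*22/2 = 1980/2 = 990

LCM = 990


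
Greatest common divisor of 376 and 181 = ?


376 = 2 * 181 + 14
181 = 12 * 14 + 13
14 = 1 * 13 + 1
13 = 13 * 1 + 0
GCD = 1


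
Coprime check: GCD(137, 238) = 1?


Euclidean algorithm:
238 = 1 * 137 + 101
137 = 1 * 101 + 36
101 = 2 * 36 + 29
36 = 1 * 29 + 7
29 = 4 * 7 + 1
7 = 7 * 1 + 0
GCD(137, 238) = 1

Yes, coprime (GCD = 1)


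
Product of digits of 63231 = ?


6 × 3 × 2 × 3 × 1 = 108


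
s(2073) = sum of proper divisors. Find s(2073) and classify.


Proper divisors: 1, 3, 691
Sum = 1 + 3 + 691 = 695
695 < 2073 → deficient

s(2073) = 695 (deficient)


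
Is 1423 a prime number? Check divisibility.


Check divisors up to sqrt(1423) = 37.7227
No divisors found.
1423 is prime.

Yes, 1423 is prime


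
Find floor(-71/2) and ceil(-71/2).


-71/2 = -35.5000
floor = -36
ceil = -35

floor = -36, ceil = -35


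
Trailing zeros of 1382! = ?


floor(1382/5) = 276
floor(1382/25) = 55
floor(1382/125) = 11
floor(1382/625) = 2
Total = 344

344 trailing zeros


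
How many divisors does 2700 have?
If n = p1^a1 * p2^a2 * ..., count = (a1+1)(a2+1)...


2700 = 2^2 × 3^3 × 5^2
d(2700) = (2+1) × (3+1) × (2+1) = 36

36 divisors


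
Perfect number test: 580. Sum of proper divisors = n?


Proper divisors of 580: 1, 2, 4, 5, 10, 20, 29, 58, 116, 145, 290
Sum = 1 + 2 + 4 + 5 + 10 + 20 + 29 + 58 + 116 + 145 + 290 = 680

No, 580 is not perfect (680 ≠ 580)


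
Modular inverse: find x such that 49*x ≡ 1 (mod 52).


Use the extended Euclidean algorithm on (52, 49); each row r = 52*s + 49*t:
r=52, s=1, t=0
r=49, s=0, t=1
q=1: r=3, s=1, t=-1   [52*(1) + 49*(-1) = 3]
q=16: r=1, s=-16, t=17   [52*(-16) + 49*(17) = 1]
q=3: r=0, s=49, t=-52   [52*(49) + 49*(-52) = 0]
GCD = 1 with t = 17, so 49*(17) ≡ 1 (mod 52)
Inverse = 17 mod 52 = 17
Check: 49 * 17 = 833 ≡ 1 (mod 52)

49^(-1) ≡ 17 (mod 52)


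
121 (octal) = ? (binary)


121 (base 8) = 81 (decimal)
81 (decimal) = 1010001 (base 2)


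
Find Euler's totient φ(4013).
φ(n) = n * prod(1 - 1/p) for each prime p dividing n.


4013 = 4013
Prime factors: 4013
φ(4013) = 4013 × (1-1/4013)
= 4013 × 4012/4013 = 4012

φ(4013) = 4012


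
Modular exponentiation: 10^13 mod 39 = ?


10^1 mod 39 = 10
10^2 mod 39 = 22
10^3 mod 39 = 25
10^4 mod 39 = 16
10^5 mod 39 = 4
10^6 mod 39 = 1
10^7 mod 39 = 10
10^8 mod 39 = 22
10^9 mod 39 = 25
10^10 mod 39 = 16
10^11 mod 39 = 4
10^12 mod 39 = 1
10^13 mod 39 = 10


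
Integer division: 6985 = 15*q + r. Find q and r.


6985 = 15 * 465 + 10
Check: 6975 + 10 = 6985

q = 465, r = 10


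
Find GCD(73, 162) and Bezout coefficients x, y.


Tabular extended Euclidean (each row: r = 73*s + 162*t):
r=73, s=1, t=0
r=162, s=0, t=1
q=0: r=73, s=1, t=0   [73*(1) + 162*(0) = 73]
q=2: r=16, s=-2, t=1   [73*(-2) + 162*(1) = 16]
q=4: r=9, s=9, t=-4   [73*(9) + 162*(-4) = 9]
q=1: r=7, s=-11, t=5   [73*(-11) + 162*(5) = 7]
q=1: r=2, s=20, t=-9   [73*(20) + 162*(-9) = 2]
q=3: r=1, s=-71, t=32   [73*(-71) + 162*(32) = 1]
q=2: r=0, s=162, t=-73   [73*(162) + 162*(-73) = 0]
GCD = 1; from the row with r=1: x=-71, y=32
Check: 73*(-71) + 162*(32) = -5183 + 5184 = 1

GCD = 1, x = -71, y = 32


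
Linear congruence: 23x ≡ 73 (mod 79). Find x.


GCD(23, 79) = 1, unique solution
a^(-1) mod 79 = 55
x = 55 * 73 mod 79 = 65

x ≡ 65 (mod 79)


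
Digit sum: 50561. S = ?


5 + 0 + 5 + 6 + 1 = 17


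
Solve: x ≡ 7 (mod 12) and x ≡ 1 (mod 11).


M = 12*11 = 132
M1 = M/12 = 11, M2 = M/11 = 12
M1^(-1) mod 12 = 11, M2^(-1) mod 11 = 1
x = 7*11*11 + 1*12*1 = 859
859 mod 132 = 67
Check: 67 mod 12 = 7 ✓, 67 mod 11 = 1 ✓

x ≡ 67 (mod 132)


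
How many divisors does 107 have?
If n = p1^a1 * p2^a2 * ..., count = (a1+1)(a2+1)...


107 = 107^1
d(107) = (1+1) = 2

2 divisors


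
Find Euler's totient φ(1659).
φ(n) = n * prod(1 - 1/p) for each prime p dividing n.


1659 = 3 × 7 × 79
Prime factors: 3, 7, 79
φ(1659) = 1659 × (1-1/3) × (1-1/7) × (1-1/79)
= 1659 × 2/3 × 6/7 × 78/79 = 936

φ(1659) = 936


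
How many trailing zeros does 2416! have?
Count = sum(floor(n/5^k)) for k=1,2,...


floor(2416/5) = 483
floor(2416/25) = 96
floor(2416/125) = 19
floor(2416/625) = 3
Total = 601

601 trailing zeros


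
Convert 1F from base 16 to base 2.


1F (base 16) = 31 (decimal)
31 (decimal) = 11111 (base 2)


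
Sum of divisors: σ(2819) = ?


Divisors of 2819: 1, 2819
Sum = 1 + 2819 = 2820

σ(2819) = 2820


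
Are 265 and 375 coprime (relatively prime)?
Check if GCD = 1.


Euclidean algorithm:
375 = 1 * 265 + 110
265 = 2 * 110 + 45
110 = 2 * 45 + 20
45 = 2 * 20 + 5
20 = 4 * 5 + 0
GCD(265, 375) = 5

No, not coprime (GCD = 5)


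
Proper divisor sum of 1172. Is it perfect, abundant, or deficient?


Proper divisors: 1, 2, 4, 293, 586
Sum = 1 + 2 + 4 + 293 + 586 = 886
886 < 1172 → deficient

s(1172) = 886 (deficient)


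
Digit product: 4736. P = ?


4 × 7 × 3 × 6 = 504


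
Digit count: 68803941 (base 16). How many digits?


68803941 in base 16 = 419DD65
Number of digits = 7

7 digits (base 16)


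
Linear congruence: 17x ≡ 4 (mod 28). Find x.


GCD(17, 28) = 1, unique solution
a^(-1) mod 28 = 5
x = 5 * 4 mod 28 = 20

x ≡ 20 (mod 28)


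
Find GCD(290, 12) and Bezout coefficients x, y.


Tabular extended Euclidean (each row: r = 290*s + 12*t):
r=290, s=1, t=0
r=12, s=0, t=1
q=24: r=2, s=1, t=-24   [290*(1) + 12*(-24) = 2]
q=6: r=0, s=-6, t=145   [290*(-6) + 12*(145) = 0]
GCD = 2; from the row with r=2: x=1, y=-24
Check: 290*(1) + 12*(-24) = 290 - 288 = 2

GCD = 2, x = 1, y = -24


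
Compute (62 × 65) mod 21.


62 × 65 = 4030
4030 mod 21 = 19


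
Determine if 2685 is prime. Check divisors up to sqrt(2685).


2685 / 3 = 895 (exact division)
2685 is NOT prime.

No, 2685 is not prime


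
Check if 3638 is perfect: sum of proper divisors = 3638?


Proper divisors of 3638: 1, 2, 17, 34, 107, 214, 1819
Sum = 1 + 2 + 17 + 34 + 107 + 214 + 1819 = 2194

No, 3638 is not perfect (2194 ≠ 3638)


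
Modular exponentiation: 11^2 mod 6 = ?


11^1 mod 6 = 5
11^2 mod 6 = 1


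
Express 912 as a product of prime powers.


912 / 2 = 456
456 / 2 = 228
228 / 2 = 114
114 / 2 = 57
57 / 3 = 19
19 / 19 = 1
912 = 2^4 × 3 × 19


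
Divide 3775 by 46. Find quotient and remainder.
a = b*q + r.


3775 = 46 * 82 + 3
Check: 3772 + 3 = 3775

q = 82, r = 3


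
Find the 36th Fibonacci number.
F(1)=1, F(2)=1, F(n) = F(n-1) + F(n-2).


Sequence: 1, 1, 2, 3, 5, 8, 13, 21, 34, 55, 89, 144, 233, 377, 610, 987, 1597, 2584, 4181, 6765, 10946, 17711, 28657, 46368, 75025, 121393, 196418, 317811, 514229, 832040, 1346269, 2178309, 3524578, 5702887, 9227465, 14930352
F(36) = 14930352


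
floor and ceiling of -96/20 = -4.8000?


-96/20 = -4.8000
floor = -5
ceil = -4

floor = -5, ceil = -4


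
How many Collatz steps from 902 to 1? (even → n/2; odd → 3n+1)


902 → 451 → 1354 → 677 → 2032 → 1016 → 508 → 254 → 127 → 382 → 191 → 574 → 287 → 862 → 431 → 1294 → 647 → 1942 → 971 → 2914 → 1457 → 4372 → 2186 → 1093 → 3280 → 1640 → 820 → 410 → 205 → 616 → 308 → 154 → 77 → 232 → 116 → 58 → 29 → 88 → 44 → 22 → 11 → 34 → 17 → 52 → 26 → 13 → 40 → 20 → 10 → 5 → 16 → 8 → 4 → 2 → 1
Total steps = 54

54 steps


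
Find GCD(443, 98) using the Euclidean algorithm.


443 = 4 * 98 + 51
98 = 1 * 51 + 47
51 = 1 * 47 + 4
47 = 11 * 4 + 3
4 = 1 * 3 + 1
3 = 3 * 1 + 0
GCD = 1


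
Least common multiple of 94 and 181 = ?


GCD(94, 181) = 1
LCM = 94*181/1 = 17014/1 = 17014

LCM = 17014


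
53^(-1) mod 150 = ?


Use the extended Euclidean algorithm on (150, 53); each row r = 150*s + 53*t:
r=150, s=1, t=0
r=53, s=0, t=1
q=2: r=44, s=1, t=-2   [150*(1) + 53*(-2) = 44]
q=1: r=9, s=-1, t=3   [150*(-1) + 53*(3) = 9]
q=4: r=8, s=5, t=-14   [150*(5) + 53*(-14) = 8]
q=1: r=1, s=-6, t=17   [150*(-6) + 53*(17) = 1]
q=8: r=0, s=53, t=-150   [150*(53) + 53*(-150) = 0]
GCD = 1 with t = 17, so 53*(17) ≡ 1 (mod 150)
Inverse = 17 mod 150 = 17
Check: 53 * 17 = 901 ≡ 1 (mod 150)

53^(-1) ≡ 17 (mod 150)


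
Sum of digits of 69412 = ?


6 + 9 + 4 + 1 + 2 = 22


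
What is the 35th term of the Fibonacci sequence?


Sequence: 1, 1, 2, 3, 5, 8, 13, 21, 34, 55, 89, 144, 233, 377, 610, 987, 1597, 2584, 4181, 6765, 10946, 17711, 28657, 46368, 75025, 121393, 196418, 317811, 514229, 832040, 1346269, 2178309, 3524578, 5702887, 9227465
F(35) = 9227465


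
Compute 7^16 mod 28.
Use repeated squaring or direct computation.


7^1 mod 28 = 7
7^2 mod 28 = 21
7^3 mod 28 = 7
7^4 mod 28 = 21
7^5 mod 28 = 7
7^6 mod 28 = 21
7^7 mod 28 = 7
7^8 mod 28 = 21
7^9 mod 28 = 7
7^10 mod 28 = 21
7^11 mod 28 = 7
7^12 mod 28 = 21
7^13 mod 28 = 7
7^14 mod 28 = 21
7^15 mod 28 = 7
7^16 mod 28 = 21


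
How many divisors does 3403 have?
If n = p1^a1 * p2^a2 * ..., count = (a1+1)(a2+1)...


3403 = 41^1 × 83^1
d(3403) = (1+1) × (1+1) = 4

4 divisors


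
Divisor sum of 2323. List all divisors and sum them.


Divisors of 2323: 1, 23, 101, 2323
Sum = 1 + 23 + 101 + 2323 = 2448

σ(2323) = 2448


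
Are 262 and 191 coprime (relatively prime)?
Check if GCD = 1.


Euclidean algorithm:
262 = 1 * 191 + 71
191 = 2 * 71 + 49
71 = 1 * 49 + 22
49 = 2 * 22 + 5
22 = 4 * 5 + 2
5 = 2 * 2 + 1
2 = 2 * 1 + 0
GCD(262, 191) = 1

Yes, coprime (GCD = 1)


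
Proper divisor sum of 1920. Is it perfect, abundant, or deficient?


Proper divisors: 1, 2, 3, 4, 5, 6, 8, 10, 12, 15, 16, 20, 24, 30, 32, 40, 48, 60, 64, 80, 96, 120, 128, 160, 192, 240, 320, 384, 480, 640, 960
Sum = 1 + 2 + 3 + 4 + 5 + 6 + 8 + 10 + 12 + 15 + 16 + 20 + 24 + 30 + 32 + 40 + 48 + 60 + 64 + 80 + 96 + 120 + 128 + 160 + 192 + 240 + 320 + 384 + 480 + 640 + 960 = 4200
4200 > 1920 → abundant

s(1920) = 4200 (abundant)


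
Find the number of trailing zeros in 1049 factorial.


floor(1049/5) = 209
floor(1049/25) = 41
floor(1049/125) = 8
floor(1049/625) = 1
Total = 259

259 trailing zeros


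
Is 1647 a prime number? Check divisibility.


1647 / 3 = 549 (exact division)
1647 is NOT prime.

No, 1647 is not prime


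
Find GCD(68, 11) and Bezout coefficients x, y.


Tabular extended Euclidean (each row: r = 68*s + 11*t):
r=68, s=1, t=0
r=11, s=0, t=1
q=6: r=2, s=1, t=-6   [68*(1) + 11*(-6) = 2]
q=5: r=1, s=-5, t=31   [68*(-5) + 11*(31) = 1]
q=2: r=0, s=11, t=-68   [68*(11) + 11*(-68) = 0]
GCD = 1; from the row with r=1: x=-5, y=31
Check: 68*(-5) + 11*(31) = -340 + 341 = 1

GCD = 1, x = -5, y = 31


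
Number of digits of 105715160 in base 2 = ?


105715160 in base 2 = 110010011010001010111011000
Number of digits = 27

27 digits (base 2)


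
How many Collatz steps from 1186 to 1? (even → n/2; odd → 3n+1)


1186 → 593 → 1780 → 890 → 445 → 1336 → 668 → 334 → 167 → 502 → 251 → 754 → 377 → 1132 → 566 → 283 → 850 → 425 → 1276 → 638 → 319 → 958 → 479 → 1438 → 719 → 2158 → 1079 → 3238 → 1619 → 4858 → 2429 → 7288 → 3644 → 1822 → 911 → 2734 → 1367 → 4102 → 2051 → 6154 → 3077 → 9232 → 4616 → 2308 → 1154 → 577 → 1732 → 866 → 433 → 1300 → 650 → 325 → 976 → 488 → 244 → 122 → 61 → 184 → 92 → 46 → 23 → 70 → 35 → 106 → 53 → 160 → 80 → 40 → 20 → 10 → 5 → 16 → 8 → 4 → 2 → 1
Total steps = 75

75 steps


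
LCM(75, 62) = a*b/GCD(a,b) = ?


GCD(75, 62) = 1
LCM = 75*62/1 = 4650/1 = 4650

LCM = 4650


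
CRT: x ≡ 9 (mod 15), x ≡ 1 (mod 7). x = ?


M = 15*7 = 105
M1 = M/15 = 7, M2 = M/7 = 15
M1^(-1) mod 15 = 13, M2^(-1) mod 7 = 1
x = 9*7*13 + 1*15*1 = 834
834 mod 105 = 99
Check: 99 mod 15 = 9 ✓, 99 mod 7 = 1 ✓

x ≡ 99 (mod 105)


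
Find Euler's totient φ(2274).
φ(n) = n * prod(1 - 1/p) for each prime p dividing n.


2274 = 2 × 3 × 379
Prime factors: 2, 3, 379
φ(2274) = 2274 × (1-1/2) × (1-1/3) × (1-1/379)
= 2274 × 1/2 × 2/3 × 378/379 = 756

φ(2274) = 756


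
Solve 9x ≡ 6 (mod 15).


GCD(9, 15) = 3 divides 6
Divide: 3x ≡ 2 (mod 5)
x ≡ 4 (mod 5)


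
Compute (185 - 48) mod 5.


185 - 48 = 137
137 mod 5 = 2


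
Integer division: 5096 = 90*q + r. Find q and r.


5096 = 90 * 56 + 56
Check: 5040 + 56 = 5096

q = 56, r = 56


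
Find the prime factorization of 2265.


2265 / 3 = 755
755 / 5 = 151
151 / 151 = 1
2265 = 3 × 5 × 151


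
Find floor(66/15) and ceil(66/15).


66/15 = 4.4000
floor = 4
ceil = 5

floor = 4, ceil = 5


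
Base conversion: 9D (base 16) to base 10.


9D (base 16) = 157 (decimal)
157 (decimal) = 157 (base 10)


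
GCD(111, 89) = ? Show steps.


111 = 1 * 89 + 22
89 = 4 * 22 + 1
22 = 22 * 1 + 0
GCD = 1


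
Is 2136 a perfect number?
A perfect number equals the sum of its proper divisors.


Proper divisors of 2136: 1, 2, 3, 4, 6, 8, 12, 24, 89, 178, 267, 356, 534, 712, 1068
Sum = 1 + 2 + 3 + 4 + 6 + 8 + 12 + 24 + 89 + 178 + 267 + 356 + 534 + 712 + 1068 = 3264

No, 2136 is not perfect (3264 ≠ 2136)


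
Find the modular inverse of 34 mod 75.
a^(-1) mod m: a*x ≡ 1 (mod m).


Use the extended Euclidean algorithm on (75, 34); each row r = 75*s + 34*t:
r=75, s=1, t=0
r=34, s=0, t=1
q=2: r=7, s=1, t=-2   [75*(1) + 34*(-2) = 7]
q=4: r=6, s=-4, t=9   [75*(-4) + 34*(9) = 6]
q=1: r=1, s=5, t=-11   [75*(5) + 34*(-11) = 1]
q=6: r=0, s=-34, t=75   [75*(-34) + 34*(75) = 0]
GCD = 1 with t = -11, so 34*(-11) ≡ 1 (mod 75)
Inverse = -11 mod 75 = 64
Check: 34 * 64 = 2176 ≡ 1 (mod 75)

34^(-1) ≡ 64 (mod 75)


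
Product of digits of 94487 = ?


9 × 4 × 4 × 8 × 7 = 8064


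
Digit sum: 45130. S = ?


4 + 5 + 1 + 3 + 0 = 13


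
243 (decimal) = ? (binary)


243 (base 10) = 243 (decimal)
243 (decimal) = 11110011 (base 2)


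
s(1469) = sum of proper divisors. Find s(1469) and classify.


Proper divisors: 1, 13, 113
Sum = 1 + 13 + 113 = 127
127 < 1469 → deficient

s(1469) = 127 (deficient)


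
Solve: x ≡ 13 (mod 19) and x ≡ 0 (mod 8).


M = 19*8 = 152
M1 = M/19 = 8, M2 = M/8 = 19
M1^(-1) mod 19 = 12, M2^(-1) mod 8 = 3
x = 13*8*12 + 0*19*3 = 1248
1248 mod 152 = 32
Check: 32 mod 19 = 13 ✓, 32 mod 8 = 0 ✓

x ≡ 32 (mod 152)


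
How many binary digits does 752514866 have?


752514866 in base 2 = 101100110110100111011100110010
Number of digits = 30

30 digits (base 2)


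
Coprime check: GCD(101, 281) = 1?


Euclidean algorithm:
281 = 2 * 101 + 79
101 = 1 * 79 + 22
79 = 3 * 22 + 13
22 = 1 * 13 + 9
13 = 1 * 9 + 4
9 = 2 * 4 + 1
4 = 4 * 1 + 0
GCD(101, 281) = 1

Yes, coprime (GCD = 1)


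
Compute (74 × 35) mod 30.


74 × 35 = 2590
2590 mod 30 = 10


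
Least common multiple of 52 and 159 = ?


GCD(52, 159) = 1
LCM = 52*159/1 = 8268/1 = 8268

LCM = 8268


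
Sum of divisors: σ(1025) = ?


Divisors of 1025: 1, 5, 25, 41, 205, 1025
Sum = 1 + 5 + 25 + 41 + 205 + 1025 = 1302

σ(1025) = 1302


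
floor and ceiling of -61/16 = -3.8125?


-61/16 = -3.8125
floor = -4
ceil = -3

floor = -4, ceil = -3


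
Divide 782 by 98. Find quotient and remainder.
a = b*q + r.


782 = 98 * 7 + 96
Check: 686 + 96 = 782

q = 7, r = 96


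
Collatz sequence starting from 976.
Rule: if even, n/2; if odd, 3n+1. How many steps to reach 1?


976 → 488 → 244 → 122 → 61 → 184 → 92 → 46 → 23 → 70 → 35 → 106 → 53 → 160 → 80 → 40 → 20 → 10 → 5 → 16 → 8 → 4 → 2 → 1
Total steps = 23

23 steps


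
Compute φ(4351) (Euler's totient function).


4351 = 19 × 229
Prime factors: 19, 229
φ(4351) = 4351 × (1-1/19) × (1-1/229)
= 4351 × 18/19 × 228/229 = 4104

φ(4351) = 4104


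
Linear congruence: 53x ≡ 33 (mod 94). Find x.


GCD(53, 94) = 1, unique solution
a^(-1) mod 94 = 55
x = 55 * 33 mod 94 = 29

x ≡ 29 (mod 94)


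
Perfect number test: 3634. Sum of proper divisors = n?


Proper divisors of 3634: 1, 2, 23, 46, 79, 158, 1817
Sum = 1 + 2 + 23 + 46 + 79 + 158 + 1817 = 2126

No, 3634 is not perfect (2126 ≠ 3634)


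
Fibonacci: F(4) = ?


Sequence: 1, 1, 2, 3
F(4) = 3


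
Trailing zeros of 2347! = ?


floor(2347/5) = 469
floor(2347/25) = 93
floor(2347/125) = 18
floor(2347/625) = 3
Total = 583

583 trailing zeros


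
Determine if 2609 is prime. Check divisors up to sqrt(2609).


Check divisors up to sqrt(2609) = 51.0784
No divisors found.
2609 is prime.

Yes, 2609 is prime


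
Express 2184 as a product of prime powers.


2184 / 2 = 1092
1092 / 2 = 546
546 / 2 = 273
273 / 3 = 91
91 / 7 = 13
13 / 13 = 1
2184 = 2^3 × 3 × 7 × 13


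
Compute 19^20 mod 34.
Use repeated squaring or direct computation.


19^1 mod 34 = 19
19^2 mod 34 = 21
19^3 mod 34 = 25
19^4 mod 34 = 33
19^5 mod 34 = 15
19^6 mod 34 = 13
19^7 mod 34 = 9
19^8 mod 34 = 1
19^9 mod 34 = 19
19^10 mod 34 = 21
19^11 mod 34 = 25
19^12 mod 34 = 33
19^13 mod 34 = 15
19^14 mod 34 = 13
19^15 mod 34 = 9
19^16 mod 34 = 1
19^17 mod 34 = 19
19^18 mod 34 = 21
19^19 mod 34 = 25
19^20 mod 34 = 33


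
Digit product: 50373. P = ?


5 × 0 × 3 × 7 × 3 = 0


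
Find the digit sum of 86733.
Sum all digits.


8 + 6 + 7 + 3 + 3 = 27


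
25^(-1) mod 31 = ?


Use the extended Euclidean algorithm on (31, 25); each row r = 31*s + 25*t:
r=31, s=1, t=0
r=25, s=0, t=1
q=1: r=6, s=1, t=-1   [31*(1) + 25*(-1) = 6]
q=4: r=1, s=-4, t=5   [31*(-4) + 25*(5) = 1]
q=6: r=0, s=25, t=-31   [31*(25) + 25*(-31) = 0]
GCD = 1 with t = 5, so 25*(5) ≡ 1 (mod 31)
Inverse = 5 mod 31 = 5
Check: 25 * 5 = 125 ≡ 1 (mod 31)

25^(-1) ≡ 5 (mod 31)


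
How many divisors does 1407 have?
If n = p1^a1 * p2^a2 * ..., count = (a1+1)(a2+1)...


1407 = 3^1 × 7^1 × 67^1
d(1407) = (1+1) × (1+1) × (1+1) = 8

8 divisors


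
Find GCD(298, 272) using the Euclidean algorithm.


298 = 1 * 272 + 26
272 = 10 * 26 + 12
26 = 2 * 12 + 2
12 = 6 * 2 + 0
GCD = 2


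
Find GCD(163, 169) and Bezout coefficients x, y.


Tabular extended Euclidean (each row: r = 163*s + 169*t):
r=163, s=1, t=0
r=169, s=0, t=1
q=0: r=163, s=1, t=0   [163*(1) + 169*(0) = 163]
q=1: r=6, s=-1, t=1   [163*(-1) + 169*(1) = 6]
q=27: r=1, s=28, t=-27   [163*(28) + 169*(-27) = 1]
q=6: r=0, s=-169, t=163   [163*(-169) + 169*(163) = 0]
GCD = 1; from the row with r=1: x=28, y=-27
Check: 163*(28) + 169*(-27) = 4564 - 4563 = 1

GCD = 1, x = 28, y = -27


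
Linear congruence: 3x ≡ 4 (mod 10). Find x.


GCD(3, 10) = 1, unique solution
a^(-1) mod 10 = 7
x = 7 * 4 mod 10 = 8

x ≡ 8 (mod 10)


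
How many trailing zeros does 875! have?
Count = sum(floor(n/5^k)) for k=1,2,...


floor(875/5) = 175
floor(875/25) = 35
floor(875/125) = 7
floor(875/625) = 1
Total = 218

218 trailing zeros


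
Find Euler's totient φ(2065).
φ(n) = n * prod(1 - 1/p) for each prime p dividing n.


2065 = 5 × 7 × 59
Prime factors: 5, 7, 59
φ(2065) = 2065 × (1-1/5) × (1-1/7) × (1-1/59)
= 2065 × 4/5 × 6/7 × 58/59 = 1392

φ(2065) = 1392


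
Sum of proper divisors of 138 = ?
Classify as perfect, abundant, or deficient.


Proper divisors: 1, 2, 3, 6, 23, 46, 69
Sum = 1 + 2 + 3 + 6 + 23 + 46 + 69 = 150
150 > 138 → abundant

s(138) = 150 (abundant)


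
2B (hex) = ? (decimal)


2B (base 16) = 43 (decimal)
43 (decimal) = 43 (base 10)


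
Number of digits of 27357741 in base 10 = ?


27357741 has 8 digits in base 10
floor(log10(27357741)) + 1 = floor(7.4371) + 1 = 8

8 digits (base 10)


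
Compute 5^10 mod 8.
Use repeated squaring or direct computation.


5^1 mod 8 = 5
5^2 mod 8 = 1
5^3 mod 8 = 5
5^4 mod 8 = 1
5^5 mod 8 = 5
5^6 mod 8 = 1
5^7 mod 8 = 5
5^8 mod 8 = 1
5^9 mod 8 = 5
5^10 mod 8 = 1


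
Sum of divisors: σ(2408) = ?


Divisors of 2408: 1, 2, 4, 7, 8, 14, 28, 43, 56, 86, 172, 301, 344, 602, 1204, 2408
Sum = 1 + 2 + 4 + 7 + 8 + 14 + 28 + 43 + 56 + 86 + 172 + 301 + 344 + 602 + 1204 + 2408 = 5280

σ(2408) = 5280


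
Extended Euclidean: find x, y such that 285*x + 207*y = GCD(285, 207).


Tabular extended Euclidean (each row: r = 285*s + 207*t):
r=285, s=1, t=0
r=207, s=0, t=1
q=1: r=78, s=1, t=-1   [285*(1) + 207*(-1) = 78]
q=2: r=51, s=-2, t=3   [285*(-2) + 207*(3) = 51]
q=1: r=27, s=3, t=-4   [285*(3) + 207*(-4) = 27]
q=1: r=24, s=-5, t=7   [285*(-5) + 207*(7) = 24]
q=1: r=3, s=8, t=-11   [285*(8) + 207*(-11) = 3]
q=8: r=0, s=-69, t=95   [285*(-69) + 207*(95) = 0]
GCD = 3; from the row with r=3: x=8, y=-11
Check: 285*(8) + 207*(-11) = 2280 - 2277 = 3

GCD = 3, x = 8, y = -11


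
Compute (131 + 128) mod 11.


131 + 128 = 259
259 mod 11 = 6


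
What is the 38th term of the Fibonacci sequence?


Sequence: 1, 1, 2, 3, 5, 8, 13, 21, 34, 55, 89, 144, 233, 377, 610, 987, 1597, 2584, 4181, 6765, 10946, 17711, 28657, 46368, 75025, 121393, 196418, 317811, 514229, 832040, 1346269, 2178309, 3524578, 5702887, 9227465, 14930352, 24157817, 39088169
F(38) = 39088169


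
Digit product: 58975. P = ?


5 × 8 × 9 × 7 × 5 = 12600


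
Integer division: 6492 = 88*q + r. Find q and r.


6492 = 88 * 73 + 68
Check: 6424 + 68 = 6492

q = 73, r = 68


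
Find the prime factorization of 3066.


3066 / 2 = 1533
1533 / 3 = 511
511 / 7 = 73
73 / 73 = 1
3066 = 2 × 3 × 7 × 73


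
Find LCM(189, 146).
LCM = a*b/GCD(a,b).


GCD(189, 146) = 1
LCM = 189*146/1 = 27594/1 = 27594

LCM = 27594


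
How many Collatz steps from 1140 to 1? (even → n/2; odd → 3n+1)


1140 → 570 → 285 → 856 → 428 → 214 → 107 → 322 → 161 → 484 → 242 → 121 → 364 → 182 → 91 → 274 → 137 → 412 → 206 → 103 → 310 → 155 → 466 → 233 → 700 → 350 → 175 → 526 → 263 → 790 → 395 → 1186 → 593 → 1780 → 890 → 445 → 1336 → 668 → 334 → 167 → 502 → 251 → 754 → 377 → 1132 → 566 → 283 → 850 → 425 → 1276 → 638 → 319 → 958 → 479 → 1438 → 719 → 2158 → 1079 → 3238 → 1619 → 4858 → 2429 → 7288 → 3644 → 1822 → 911 → 2734 → 1367 → 4102 → 2051 → 6154 → 3077 → 9232 → 4616 → 2308 → 1154 → 577 → 1732 → 866 → 433 → 1300 → 650 → 325 → 976 → 488 → 244 → 122 → 61 → 184 → 92 → 46 → 23 → 70 → 35 → 106 → 53 → 160 → 80 → 40 → 20 → 10 → 5 → 16 → 8 → 4 → 2 → 1
Total steps = 106

106 steps
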